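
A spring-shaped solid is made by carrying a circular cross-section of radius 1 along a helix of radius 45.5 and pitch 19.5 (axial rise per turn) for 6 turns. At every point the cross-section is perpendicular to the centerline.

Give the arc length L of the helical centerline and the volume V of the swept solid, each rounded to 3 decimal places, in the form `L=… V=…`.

L=1719.295 V=5401.325

2πR = 2π·45.5 = 285.884931
per-turn = √(285.884931² + 19.5²) = √(81730.1940 + 380.25) = √82110.4440 = 286.549200
L = 6 × 286.549200 = 1719.295200
V = π·1² × L = 3.141593 × 1719.295200 = 5401.325170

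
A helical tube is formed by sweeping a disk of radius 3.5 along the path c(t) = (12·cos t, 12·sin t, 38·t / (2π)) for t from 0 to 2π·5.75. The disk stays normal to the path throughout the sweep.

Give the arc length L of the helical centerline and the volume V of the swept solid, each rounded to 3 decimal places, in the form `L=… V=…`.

L=485.488 V=18683.784

2πR = 2π·12 = 75.398224
per-turn = √(75.398224² + 38²) = √(5684.8921 + 1444) = √7128.8921 = 84.432767
L = 5.75 × 84.432767 = 485.488410
V = π·3.5² × L = 38.484510 × 485.488410 = 18683.783571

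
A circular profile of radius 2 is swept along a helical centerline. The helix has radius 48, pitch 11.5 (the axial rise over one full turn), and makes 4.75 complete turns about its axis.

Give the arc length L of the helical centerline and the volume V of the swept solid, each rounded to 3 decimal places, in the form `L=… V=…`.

2πR = 2π·48 = 301.592895
per-turn = √(301.592895² + 11.5²) = √(90958.2742 + 132.25) = √91090.5242 = 301.812068
L = 4.75 × 301.812068 = 1433.607321
V = π·2² × L = 12.566371 × 1433.607321 = 18015.240914

L=1433.607 V=18015.241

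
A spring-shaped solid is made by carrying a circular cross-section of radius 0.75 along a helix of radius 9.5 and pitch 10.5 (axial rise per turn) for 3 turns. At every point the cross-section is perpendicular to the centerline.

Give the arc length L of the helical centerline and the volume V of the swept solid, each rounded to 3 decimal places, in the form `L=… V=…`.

2πR = 2π·9.5 = 59.690260
per-turn = √(59.690260² + 10.5²) = √(3562.9272 + 110.25) = √3673.1772 = 60.606742
L = 3 × 60.606742 = 181.820226
V = π·0.75² × L = 1.767146 × 181.820226 = 321.302862

L=181.820 V=321.303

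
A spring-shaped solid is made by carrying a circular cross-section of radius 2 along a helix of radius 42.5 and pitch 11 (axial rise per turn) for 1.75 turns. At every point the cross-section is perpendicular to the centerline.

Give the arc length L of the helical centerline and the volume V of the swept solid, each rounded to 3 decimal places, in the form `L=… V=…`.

2πR = 2π·42.5 = 267.035376
per-turn = √(267.035376² + 11²) = √(71307.8918 + 121) = √71428.8918 = 267.261841
L = 1.75 × 267.261841 = 467.708222
V = π·2² × L = 12.566371 × 467.708222 = 5877.394860

L=467.708 V=5877.395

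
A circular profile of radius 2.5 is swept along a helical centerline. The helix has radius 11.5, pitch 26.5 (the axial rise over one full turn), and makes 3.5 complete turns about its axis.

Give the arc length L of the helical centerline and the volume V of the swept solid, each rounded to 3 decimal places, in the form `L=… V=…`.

2πR = 2π·11.5 = 72.256631
per-turn = √(72.256631² + 26.5²) = √(5221.0207 + 702.25) = √5923.2707 = 76.962788
L = 3.5 × 76.962788 = 269.369758
V = π·2.5² × L = 19.634954 × 269.369758 = 5289.062826

L=269.370 V=5289.063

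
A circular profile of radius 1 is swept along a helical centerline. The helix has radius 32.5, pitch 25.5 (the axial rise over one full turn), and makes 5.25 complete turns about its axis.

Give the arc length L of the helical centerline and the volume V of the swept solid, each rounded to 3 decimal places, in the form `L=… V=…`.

2πR = 2π·32.5 = 204.203522
per-turn = √(204.203522² + 25.5²) = √(41699.0786 + 650.25) = √42349.3286 = 205.789525
L = 5.25 × 205.789525 = 1080.395006
V = π·1² × L = 3.141593 × 1080.395006 = 3394.161014

L=1080.395 V=3394.161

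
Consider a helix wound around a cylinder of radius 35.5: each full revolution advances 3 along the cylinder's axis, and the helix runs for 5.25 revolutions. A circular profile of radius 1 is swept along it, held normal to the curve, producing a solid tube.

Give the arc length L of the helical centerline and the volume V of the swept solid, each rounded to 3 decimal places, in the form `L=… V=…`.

2πR = 2π·35.5 = 223.053078
per-turn = √(223.053078² + 3²) = √(49752.6758 + 9) = √49761.6758 = 223.073252
L = 5.25 × 223.073252 = 1171.134573
V = π·1² × L = 3.141593 × 1171.134573 = 3679.227772

L=1171.135 V=3679.228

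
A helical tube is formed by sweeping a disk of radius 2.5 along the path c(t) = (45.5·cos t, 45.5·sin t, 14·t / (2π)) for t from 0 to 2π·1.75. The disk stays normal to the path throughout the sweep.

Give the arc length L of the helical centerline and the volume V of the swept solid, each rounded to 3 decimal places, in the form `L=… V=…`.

2πR = 2π·45.5 = 285.884931
per-turn = √(285.884931² + 14²) = √(81730.1940 + 196) = √81926.1940 = 286.227521
L = 1.75 × 286.227521 = 500.898163
V = π·2.5² × L = 19.634954 × 500.898163 = 9835.112423

L=500.898 V=9835.112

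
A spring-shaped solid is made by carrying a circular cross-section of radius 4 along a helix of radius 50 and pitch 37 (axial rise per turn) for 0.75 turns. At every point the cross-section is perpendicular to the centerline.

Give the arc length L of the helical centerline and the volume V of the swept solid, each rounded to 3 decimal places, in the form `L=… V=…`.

2πR = 2π·50 = 314.159265
per-turn = √(314.159265² + 37²) = √(98696.0440 + 1369) = √100065.0440 = 316.330593
L = 0.75 × 316.330593 = 237.247945
V = π·4² × L = 50.265482 × 237.247945 = 11925.382402

L=237.248 V=11925.382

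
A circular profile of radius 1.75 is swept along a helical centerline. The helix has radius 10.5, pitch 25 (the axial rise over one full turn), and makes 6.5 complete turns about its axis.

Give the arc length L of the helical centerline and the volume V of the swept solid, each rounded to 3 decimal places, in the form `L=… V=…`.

2πR = 2π·10.5 = 65.973446
per-turn = √(65.973446² + 25²) = √(4352.4955 + 625) = √4977.4955 = 70.551368
L = 6.5 × 70.551368 = 458.583893
V = π·1.75² × L = 9.621128 × 458.583893 = 4412.094101

L=458.584 V=4412.094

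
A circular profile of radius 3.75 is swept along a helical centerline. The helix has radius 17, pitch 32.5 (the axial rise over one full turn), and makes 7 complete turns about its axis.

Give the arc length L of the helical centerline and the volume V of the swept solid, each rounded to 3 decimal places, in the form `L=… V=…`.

L=781.543 V=34527.531

2πR = 2π·17 = 106.814150
per-turn = √(106.814150² + 32.5²) = √(11409.2627 + 1056.25) = √12465.5127 = 111.649060
L = 7 × 111.649060 = 781.543423
V = π·3.75² × L = 44.178647 × 781.543423 = 34527.530749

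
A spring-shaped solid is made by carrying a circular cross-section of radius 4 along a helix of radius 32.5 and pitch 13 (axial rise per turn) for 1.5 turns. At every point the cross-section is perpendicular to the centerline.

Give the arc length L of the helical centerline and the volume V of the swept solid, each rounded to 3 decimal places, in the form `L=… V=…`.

L=306.925 V=15427.751

2πR = 2π·32.5 = 204.203522
per-turn = √(204.203522² + 13²) = √(41699.0786 + 169) = √41868.0786 = 204.616907
L = 1.5 × 204.616907 = 306.925360
V = π·4² × L = 50.265482 × 306.925360 = 15427.751317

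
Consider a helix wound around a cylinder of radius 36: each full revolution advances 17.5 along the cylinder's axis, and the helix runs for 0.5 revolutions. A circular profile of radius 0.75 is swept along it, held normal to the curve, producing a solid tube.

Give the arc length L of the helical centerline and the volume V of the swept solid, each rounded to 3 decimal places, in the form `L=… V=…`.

L=113.435 V=200.457

2πR = 2π·36 = 226.194671
per-turn = √(226.194671² + 17.5²) = √(51164.0292 + 306.25) = √51470.2792 = 226.870622
L = 0.5 × 226.870622 = 113.435311
V = π·0.75² × L = 1.767146 × 113.435311 = 200.456741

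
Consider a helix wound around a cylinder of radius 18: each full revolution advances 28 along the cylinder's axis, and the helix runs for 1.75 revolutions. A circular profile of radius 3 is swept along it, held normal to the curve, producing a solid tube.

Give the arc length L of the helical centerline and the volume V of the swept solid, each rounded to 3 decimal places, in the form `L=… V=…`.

2πR = 2π·18 = 113.097336
per-turn = √(113.097336² + 28²) = √(12791.0073 + 784) = √13575.0073 = 116.511833
L = 1.75 × 116.511833 = 203.895708
V = π·3² × L = 28.274334 × 203.895708 = 5765.015334

L=203.896 V=5765.015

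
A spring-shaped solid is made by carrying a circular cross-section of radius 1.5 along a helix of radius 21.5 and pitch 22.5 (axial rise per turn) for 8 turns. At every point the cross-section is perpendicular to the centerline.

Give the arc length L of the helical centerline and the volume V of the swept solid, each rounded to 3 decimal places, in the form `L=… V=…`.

L=1095.596 V=7744.308

2πR = 2π·21.5 = 135.088484
per-turn = √(135.088484² + 22.5²) = √(18248.8985 + 506.25) = √18755.1485 = 136.949438
L = 8 × 136.949438 = 1095.595503
V = π·1.5² × L = 7.068583 × 1095.595503 = 7744.308264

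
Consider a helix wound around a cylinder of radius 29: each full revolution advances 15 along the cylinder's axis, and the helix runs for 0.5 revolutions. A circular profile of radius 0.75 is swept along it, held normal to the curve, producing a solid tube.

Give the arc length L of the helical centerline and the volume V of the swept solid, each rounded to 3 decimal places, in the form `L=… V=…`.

L=91.414 V=161.543

2πR = 2π·29 = 182.212374
per-turn = √(182.212374² + 15²) = √(33201.3492 + 225) = √33426.3492 = 182.828743
L = 0.5 × 182.828743 = 91.414371
V = π·0.75² × L = 1.767146 × 91.414371 = 161.542529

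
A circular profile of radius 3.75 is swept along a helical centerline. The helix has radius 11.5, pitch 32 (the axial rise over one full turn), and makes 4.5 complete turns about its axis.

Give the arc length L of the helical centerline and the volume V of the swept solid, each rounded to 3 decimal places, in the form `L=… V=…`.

2πR = 2π·11.5 = 72.256631
per-turn = √(72.256631² + 32²) = √(5221.0207 + 1024) = √6245.0207 = 79.025444
L = 4.5 × 79.025444 = 355.614496
V = π·3.75² × L = 44.178647 × 355.614496 = 15710.567176

L=355.614 V=15710.567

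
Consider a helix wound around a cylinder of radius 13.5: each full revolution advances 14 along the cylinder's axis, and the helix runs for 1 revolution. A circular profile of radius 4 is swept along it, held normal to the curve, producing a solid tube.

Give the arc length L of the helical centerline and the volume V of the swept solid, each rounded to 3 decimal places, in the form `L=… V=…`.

2πR = 2π·13.5 = 84.823002
per-turn = √(84.823002² + 14²) = √(7194.9416 + 196) = √7390.9416 = 85.970586
L = 1 × 85.970586 = 85.970586
V = π·4² × L = 50.265482 × 85.970586 = 4321.352968

L=85.971 V=4321.353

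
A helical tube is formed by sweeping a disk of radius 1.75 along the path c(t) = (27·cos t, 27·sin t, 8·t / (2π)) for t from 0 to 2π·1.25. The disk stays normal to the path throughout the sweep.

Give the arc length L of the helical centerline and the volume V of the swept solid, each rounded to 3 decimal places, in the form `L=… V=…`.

L=212.293 V=2042.500

2πR = 2π·27 = 169.646003
per-turn = √(169.646003² + 8²) = √(28779.7664 + 64) = √28843.7664 = 169.834527
L = 1.25 × 169.834527 = 212.293158
V = π·1.75² × L = 9.621128 × 212.293158 = 2042.499544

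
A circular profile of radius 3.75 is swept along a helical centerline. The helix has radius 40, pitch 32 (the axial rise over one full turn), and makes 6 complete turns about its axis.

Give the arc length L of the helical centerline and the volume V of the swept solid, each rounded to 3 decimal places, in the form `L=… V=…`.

L=1520.138 V=67157.659

2πR = 2π·40 = 251.327412
per-turn = √(251.327412² + 32²) = √(63165.4682 + 1024) = √64189.4682 = 253.356405
L = 6 × 253.356405 = 1520.138433
V = π·3.75² × L = 44.178647 × 1520.138433 = 67157.658732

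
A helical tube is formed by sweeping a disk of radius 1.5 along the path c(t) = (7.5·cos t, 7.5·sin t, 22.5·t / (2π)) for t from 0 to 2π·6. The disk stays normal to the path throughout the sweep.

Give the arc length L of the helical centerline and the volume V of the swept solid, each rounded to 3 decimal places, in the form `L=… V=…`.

L=313.319 V=2214.722

2πR = 2π·7.5 = 47.123890
per-turn = √(47.123890² + 22.5²) = √(2220.6610 + 506.25) = √2726.9110 = 52.219833
L = 6 × 52.219833 = 313.319000
V = π·1.5² × L = 7.068583 × 313.319000 = 2214.721503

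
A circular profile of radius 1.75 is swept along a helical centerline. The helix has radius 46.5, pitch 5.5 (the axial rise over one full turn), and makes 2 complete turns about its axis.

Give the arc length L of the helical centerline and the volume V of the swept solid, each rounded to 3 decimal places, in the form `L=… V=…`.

2πR = 2π·46.5 = 292.168117
per-turn = √(292.168117² + 5.5²) = √(85362.2085 + 30.25) = √85392.4585 = 292.219880
L = 2 × 292.219880 = 584.439761
V = π·1.75² × L = 9.621128 × 584.439761 = 5622.969454

L=584.440 V=5622.969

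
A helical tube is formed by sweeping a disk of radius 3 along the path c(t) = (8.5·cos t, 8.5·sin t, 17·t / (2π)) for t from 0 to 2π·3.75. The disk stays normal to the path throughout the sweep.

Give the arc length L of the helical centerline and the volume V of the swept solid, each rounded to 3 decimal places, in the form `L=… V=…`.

L=210.178 V=5942.640

2πR = 2π·8.5 = 53.407075
per-turn = √(53.407075² + 17²) = √(2852.3157 + 289) = √3141.3157 = 56.047441
L = 3.75 × 56.047441 = 210.177905
V = π·3² × L = 28.274334 × 210.177905 = 5942.640253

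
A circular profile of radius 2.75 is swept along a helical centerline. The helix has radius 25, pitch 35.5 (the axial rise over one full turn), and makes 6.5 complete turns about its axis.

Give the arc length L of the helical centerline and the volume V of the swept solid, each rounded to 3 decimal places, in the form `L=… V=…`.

L=1046.768 V=24869.414

2πR = 2π·25 = 157.079633
per-turn = √(157.079633² + 35.5²) = √(24674.0110 + 1260.25) = √25934.2610 = 161.041178
L = 6.5 × 161.041178 = 1046.767657
V = π·2.75² × L = 23.758294 × 1046.767657 = 24869.414204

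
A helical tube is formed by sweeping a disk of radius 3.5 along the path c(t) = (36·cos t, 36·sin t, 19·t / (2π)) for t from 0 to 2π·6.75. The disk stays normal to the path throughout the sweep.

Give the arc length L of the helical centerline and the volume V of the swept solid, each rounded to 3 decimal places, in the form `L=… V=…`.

2πR = 2π·36 = 226.194671
per-turn = √(226.194671² + 19²) = √(51164.0292 + 361) = √51525.0292 = 226.991254
L = 6.75 × 226.991254 = 1532.190962
V = π·3.5² × L = 38.484510 × 1532.190962 = 58965.618404

L=1532.191 V=58965.618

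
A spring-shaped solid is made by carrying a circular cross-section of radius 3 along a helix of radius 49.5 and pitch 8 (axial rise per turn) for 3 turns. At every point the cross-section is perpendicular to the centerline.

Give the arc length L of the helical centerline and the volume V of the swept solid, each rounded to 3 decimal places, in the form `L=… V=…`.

L=933.362 V=26390.178

2πR = 2π·49.5 = 311.017673
per-turn = √(311.017673² + 8²) = √(96731.9927 + 64) = √96795.9927 = 311.120544
L = 3 × 311.120544 = 933.361631
V = π·3² × L = 28.274334 × 933.361631 = 26390.178394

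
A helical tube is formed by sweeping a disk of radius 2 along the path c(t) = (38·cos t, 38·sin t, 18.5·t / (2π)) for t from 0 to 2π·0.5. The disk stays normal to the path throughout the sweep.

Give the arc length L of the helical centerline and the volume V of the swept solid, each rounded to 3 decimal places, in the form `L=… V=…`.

2πR = 2π·38 = 238.761042
per-turn = √(238.761042² + 18.5²) = √(57006.8350 + 342.25) = √57349.0850 = 239.476690
L = 0.5 × 239.476690 = 119.738345
V = π·2² × L = 12.566371 × 119.738345 = 1504.676420

L=119.738 V=1504.676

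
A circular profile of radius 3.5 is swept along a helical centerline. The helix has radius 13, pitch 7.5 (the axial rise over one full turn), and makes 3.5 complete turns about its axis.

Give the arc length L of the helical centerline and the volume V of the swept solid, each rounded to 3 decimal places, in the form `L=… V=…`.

L=287.088 V=11048.423

2πR = 2π·13 = 81.681409
per-turn = √(81.681409² + 7.5²) = √(6671.8526 + 56.25) = √6728.1026 = 82.025012
L = 3.5 × 82.025012 = 287.087542
V = π·3.5² × L = 38.484510 × 287.087542 = 11048.423368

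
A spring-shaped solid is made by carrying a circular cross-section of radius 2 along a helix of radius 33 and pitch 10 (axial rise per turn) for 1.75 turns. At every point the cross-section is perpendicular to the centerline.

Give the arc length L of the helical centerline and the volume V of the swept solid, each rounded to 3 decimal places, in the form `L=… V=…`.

L=363.276 V=4565.057

2πR = 2π·33 = 207.345115
per-turn = √(207.345115² + 10²) = √(42991.9968 + 100) = √43091.9968 = 207.586119
L = 1.75 × 207.586119 = 363.275708
V = π·2² × L = 12.566371 × 363.275708 = 4565.057183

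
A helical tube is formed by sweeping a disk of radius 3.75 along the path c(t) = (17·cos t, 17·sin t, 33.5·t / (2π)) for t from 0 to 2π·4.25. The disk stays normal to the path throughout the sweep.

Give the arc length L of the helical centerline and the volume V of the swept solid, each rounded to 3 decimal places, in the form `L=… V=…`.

2πR = 2π·17 = 106.814150
per-turn = √(106.814150² + 33.5²) = √(11409.2627 + 1122.25) = √12531.5127 = 111.944239
L = 4.25 × 111.944239 = 475.763017
V = π·3.75² × L = 44.178647 × 475.763017 = 21018.566217

L=475.763 V=21018.566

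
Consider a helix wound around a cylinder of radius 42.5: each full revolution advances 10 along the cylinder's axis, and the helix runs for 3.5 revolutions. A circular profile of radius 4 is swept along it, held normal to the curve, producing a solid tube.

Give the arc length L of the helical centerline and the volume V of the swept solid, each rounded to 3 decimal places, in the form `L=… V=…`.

L=935.279 V=47012.247

2πR = 2π·42.5 = 267.035376
per-turn = √(267.035376² + 10²) = √(71307.8918 + 100) = √71407.8918 = 267.222551
L = 3.5 × 267.222551 = 935.278929
V = π·4² × L = 50.265482 × 935.278929 = 47012.246585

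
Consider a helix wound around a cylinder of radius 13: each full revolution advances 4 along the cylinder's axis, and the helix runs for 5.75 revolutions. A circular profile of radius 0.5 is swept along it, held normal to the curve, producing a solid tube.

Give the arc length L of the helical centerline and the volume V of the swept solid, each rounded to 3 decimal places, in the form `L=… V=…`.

2πR = 2π·13 = 81.681409
per-turn = √(81.681409² + 4²) = √(6671.8526 + 16) = √6687.8526 = 81.779292
L = 5.75 × 81.779292 = 470.230928
V = π·0.5² × L = 0.785398 × 470.230928 = 369.318507

L=470.231 V=369.319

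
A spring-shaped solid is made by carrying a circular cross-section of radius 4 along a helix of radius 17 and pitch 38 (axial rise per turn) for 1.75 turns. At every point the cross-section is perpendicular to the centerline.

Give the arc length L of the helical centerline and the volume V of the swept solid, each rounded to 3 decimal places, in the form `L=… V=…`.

L=198.401 V=9972.742

2πR = 2π·17 = 106.814150
per-turn = √(106.814150² + 38²) = √(11409.2627 + 1444) = √12853.2627 = 113.372231
L = 1.75 × 113.372231 = 198.401404
V = π·4² × L = 50.265482 × 198.401404 = 9972.742276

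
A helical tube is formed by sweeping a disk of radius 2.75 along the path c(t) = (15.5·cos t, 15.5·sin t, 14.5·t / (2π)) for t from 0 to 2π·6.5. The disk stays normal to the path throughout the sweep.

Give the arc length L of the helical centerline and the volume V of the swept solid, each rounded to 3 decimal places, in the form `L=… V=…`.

L=640.009 V=15205.516

2πR = 2π·15.5 = 97.389372
per-turn = √(97.389372² + 14.5²) = √(9484.6898 + 210.25) = √9694.9398 = 98.462886
L = 6.5 × 98.462886 = 640.008756
V = π·2.75² × L = 23.758294 × 640.008756 = 15205.516472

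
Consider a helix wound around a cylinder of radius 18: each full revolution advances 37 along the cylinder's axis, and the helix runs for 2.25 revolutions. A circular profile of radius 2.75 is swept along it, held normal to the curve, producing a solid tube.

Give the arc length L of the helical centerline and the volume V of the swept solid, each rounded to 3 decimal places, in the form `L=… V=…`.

L=267.741 V=6361.060

2πR = 2π·18 = 113.097336
per-turn = √(113.097336² + 37²) = √(12791.0073 + 1369) = √14160.0073 = 118.995829
L = 2.25 × 118.995829 = 267.740615
V = π·2.75² × L = 23.758294 × 267.740615 = 6361.060368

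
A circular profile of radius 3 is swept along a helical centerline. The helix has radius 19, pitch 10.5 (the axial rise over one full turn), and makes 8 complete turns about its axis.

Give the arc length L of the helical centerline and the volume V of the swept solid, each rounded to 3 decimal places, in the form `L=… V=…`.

2πR = 2π·19 = 119.380521
per-turn = √(119.380521² + 10.5²) = √(14251.7088 + 110.25) = √14361.9588 = 119.841390
L = 8 × 119.841390 = 958.731120
V = π·3² × L = 28.274334 × 958.731120 = 27107.483788

L=958.731 V=27107.484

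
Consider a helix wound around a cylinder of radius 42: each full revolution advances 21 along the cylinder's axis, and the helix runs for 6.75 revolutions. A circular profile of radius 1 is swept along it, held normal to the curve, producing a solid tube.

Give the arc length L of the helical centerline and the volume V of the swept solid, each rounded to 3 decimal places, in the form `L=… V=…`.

2πR = 2π·42 = 263.893783
per-turn = √(263.893783² + 21²) = √(69639.9287 + 441) = √70080.9287 = 264.728028
L = 6.75 × 264.728028 = 1786.914187
V = π·1² × L = 3.141593 × 1786.914187 = 5613.756483

L=1786.914 V=5613.756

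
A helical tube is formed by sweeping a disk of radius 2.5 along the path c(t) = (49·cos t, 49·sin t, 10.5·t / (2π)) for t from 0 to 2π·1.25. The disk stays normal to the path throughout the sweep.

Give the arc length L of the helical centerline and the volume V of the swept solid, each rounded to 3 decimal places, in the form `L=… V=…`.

L=385.069 V=7560.809

2πR = 2π·49 = 307.876080
per-turn = √(307.876080² + 10.5²) = √(94787.6807 + 110.25) = √94897.9307 = 308.055077
L = 1.25 × 308.055077 = 385.068847
V = π·2.5² × L = 19.634954 × 385.068847 = 7560.809124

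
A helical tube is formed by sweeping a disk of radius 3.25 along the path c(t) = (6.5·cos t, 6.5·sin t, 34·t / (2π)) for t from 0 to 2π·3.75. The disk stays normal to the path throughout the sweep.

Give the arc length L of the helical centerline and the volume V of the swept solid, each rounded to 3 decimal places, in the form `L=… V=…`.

L=199.279 V=6612.678

2πR = 2π·6.5 = 40.840704
per-turn = √(40.840704² + 34²) = √(1667.9631 + 1156) = √2823.9631 = 53.140974
L = 3.75 × 53.140974 = 199.278653
V = π·3.25² × L = 33.183072 × 199.278653 = 6612.677985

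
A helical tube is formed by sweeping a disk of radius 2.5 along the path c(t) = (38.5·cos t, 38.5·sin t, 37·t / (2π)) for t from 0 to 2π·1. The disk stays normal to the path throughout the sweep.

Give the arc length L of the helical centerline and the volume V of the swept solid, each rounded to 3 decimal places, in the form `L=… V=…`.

L=244.716 V=4804.986

2πR = 2π·38.5 = 241.902634
per-turn = √(241.902634² + 37²) = √(58516.8845 + 1369) = √59885.8845 = 244.715926
L = 1 × 244.715926 = 244.715926
V = π·2.5² × L = 19.634954 × 244.715926 = 4804.985973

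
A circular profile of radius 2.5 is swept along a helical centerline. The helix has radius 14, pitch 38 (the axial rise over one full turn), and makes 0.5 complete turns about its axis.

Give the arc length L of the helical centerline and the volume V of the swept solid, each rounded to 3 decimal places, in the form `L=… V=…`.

2πR = 2π·14 = 87.964594
per-turn = √(87.964594² + 38²) = √(7737.7699 + 1444) = √9181.7699 = 95.821552
L = 0.5 × 95.821552 = 47.910776
V = π·2.5² × L = 19.634954 × 47.910776 = 940.725888

L=47.911 V=940.726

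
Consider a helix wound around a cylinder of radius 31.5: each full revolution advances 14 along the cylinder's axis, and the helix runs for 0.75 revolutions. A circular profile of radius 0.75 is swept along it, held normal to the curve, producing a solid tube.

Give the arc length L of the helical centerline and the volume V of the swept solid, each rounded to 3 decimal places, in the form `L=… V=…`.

2πR = 2π·31.5 = 197.920337
per-turn = √(197.920337² + 14²) = √(39172.4599 + 196) = √39368.4599 = 198.414868
L = 0.75 × 198.414868 = 148.811151
V = π·0.75² × L = 1.767146 × 148.811151 = 262.971011

L=148.811 V=262.971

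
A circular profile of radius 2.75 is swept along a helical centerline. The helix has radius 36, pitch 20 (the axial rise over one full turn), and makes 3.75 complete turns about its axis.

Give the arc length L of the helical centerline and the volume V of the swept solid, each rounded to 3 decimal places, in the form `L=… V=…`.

L=851.539 V=20231.121

2πR = 2π·36 = 226.194671
per-turn = √(226.194671² + 20²) = √(51164.0292 + 400) = √51564.0292 = 227.077144
L = 3.75 × 227.077144 = 851.539289
V = π·2.75² × L = 23.758294 × 851.539289 = 20231.121159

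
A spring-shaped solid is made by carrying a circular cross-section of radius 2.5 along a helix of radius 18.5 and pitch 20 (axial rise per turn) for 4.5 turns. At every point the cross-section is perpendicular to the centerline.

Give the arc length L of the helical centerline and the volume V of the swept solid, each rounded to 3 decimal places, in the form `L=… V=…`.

L=530.761 V=10421.475

2πR = 2π·18.5 = 116.238928
per-turn = √(116.238928² + 20²) = √(13511.4884 + 400) = √13911.4884 = 117.946973
L = 4.5 × 117.946973 = 530.761378
V = π·2.5² × L = 19.634954 × 530.761378 = 10421.475291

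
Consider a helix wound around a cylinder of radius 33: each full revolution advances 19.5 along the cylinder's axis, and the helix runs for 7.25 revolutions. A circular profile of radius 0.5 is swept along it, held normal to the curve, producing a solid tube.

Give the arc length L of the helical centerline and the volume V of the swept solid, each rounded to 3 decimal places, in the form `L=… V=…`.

2πR = 2π·33 = 207.345115
per-turn = √(207.345115² + 19.5²) = √(42991.9968 + 380.25) = √43372.2468 = 208.260046
L = 7.25 × 208.260046 = 1509.885334
V = π·0.5² × L = 0.785398 × 1509.885334 = 1185.861168

L=1509.885 V=1185.861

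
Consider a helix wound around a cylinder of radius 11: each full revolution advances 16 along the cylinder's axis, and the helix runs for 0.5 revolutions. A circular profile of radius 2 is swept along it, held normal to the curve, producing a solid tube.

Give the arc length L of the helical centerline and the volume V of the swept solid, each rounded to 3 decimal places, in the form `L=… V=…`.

L=35.471 V=445.747

2πR = 2π·11 = 69.115038
per-turn = √(69.115038² + 16²) = √(4776.8885 + 256) = √5032.8885 = 70.942854
L = 0.5 × 70.942854 = 35.471427
V = π·2² × L = 12.566371 × 35.471427 = 445.747098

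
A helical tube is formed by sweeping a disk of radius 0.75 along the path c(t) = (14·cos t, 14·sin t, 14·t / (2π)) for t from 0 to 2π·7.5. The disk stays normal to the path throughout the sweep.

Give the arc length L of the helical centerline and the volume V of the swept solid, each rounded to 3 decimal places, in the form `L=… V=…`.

2πR = 2π·14 = 87.964594
per-turn = √(87.964594² + 14²) = √(7737.7699 + 196) = √7933.7699 = 89.071712
L = 7.5 × 89.071712 = 668.037839
V = π·0.75² × L = 1.767146 × 668.037839 = 1180.520306

L=668.038 V=1180.520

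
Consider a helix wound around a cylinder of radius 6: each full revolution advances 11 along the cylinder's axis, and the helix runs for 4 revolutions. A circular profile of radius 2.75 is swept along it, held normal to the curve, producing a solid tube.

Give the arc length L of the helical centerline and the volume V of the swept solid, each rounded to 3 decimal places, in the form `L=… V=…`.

2πR = 2π·6 = 37.699112
per-turn = √(37.699112² + 11²) = √(1421.2230 + 121) = √1542.2230 = 39.271148
L = 4 × 39.271148 = 157.084590
V = π·2.75² × L = 23.758294 × 157.084590 = 3732.061951

L=157.085 V=3732.062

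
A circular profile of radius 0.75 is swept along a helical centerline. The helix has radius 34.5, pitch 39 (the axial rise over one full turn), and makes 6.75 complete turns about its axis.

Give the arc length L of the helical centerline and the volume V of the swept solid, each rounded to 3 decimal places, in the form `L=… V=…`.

2πR = 2π·34.5 = 216.769893
per-turn = √(216.769893² + 39²) = √(46989.1866 + 1521) = √48510.1866 = 220.250282
L = 6.75 × 220.250282 = 1486.689401
V = π·0.75² × L = 1.767146 × 1486.689401 = 2627.197031

L=1486.689 V=2627.197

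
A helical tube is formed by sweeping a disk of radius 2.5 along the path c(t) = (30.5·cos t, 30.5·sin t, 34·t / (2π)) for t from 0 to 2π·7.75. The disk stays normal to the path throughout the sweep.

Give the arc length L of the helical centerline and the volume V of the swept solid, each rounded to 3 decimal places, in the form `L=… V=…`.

L=1508.382 V=29617.006

2πR = 2π·30.5 = 191.637152
per-turn = √(191.637152² + 34²) = √(36724.7980 + 1156) = √37880.7980 = 194.629900
L = 7.75 × 194.629900 = 1508.381725
V = π·2.5² × L = 19.634954 × 1508.381725 = 29617.005914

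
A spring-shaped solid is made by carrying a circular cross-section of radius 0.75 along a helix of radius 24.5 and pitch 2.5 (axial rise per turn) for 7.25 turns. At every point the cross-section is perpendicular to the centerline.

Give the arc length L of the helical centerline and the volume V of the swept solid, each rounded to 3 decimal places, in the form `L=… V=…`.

2πR = 2π·24.5 = 153.938040
per-turn = √(153.938040² + 2.5²) = √(23696.9202 + 6.25) = √23703.1702 = 153.958339
L = 7.25 × 153.958339 = 1116.197958
V = π·0.75² × L = 1.767146 × 1116.197958 = 1972.484609

L=1116.198 V=1972.485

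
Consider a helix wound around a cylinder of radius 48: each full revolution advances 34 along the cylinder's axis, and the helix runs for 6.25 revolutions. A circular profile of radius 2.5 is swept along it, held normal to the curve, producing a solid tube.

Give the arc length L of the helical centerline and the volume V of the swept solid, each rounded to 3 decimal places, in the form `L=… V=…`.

L=1896.896 V=37245.463

2πR = 2π·48 = 301.592895
per-turn = √(301.592895² + 34²) = √(90958.2742 + 1156) = √92114.2742 = 303.503335
L = 6.25 × 303.503335 = 1896.895842
V = π·2.5² × L = 19.634954 × 1896.895842 = 37245.462756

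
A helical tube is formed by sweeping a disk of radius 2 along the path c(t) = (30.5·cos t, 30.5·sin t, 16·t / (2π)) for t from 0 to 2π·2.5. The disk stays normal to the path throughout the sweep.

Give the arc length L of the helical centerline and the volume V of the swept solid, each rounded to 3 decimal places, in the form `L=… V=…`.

L=480.760 V=6041.406

2πR = 2π·30.5 = 191.637152
per-turn = √(191.637152² + 16²) = √(36724.7980 + 256) = √36980.7980 = 192.303921
L = 2.5 × 192.303921 = 480.759802
V = π·2² × L = 12.566371 × 480.759802 = 6041.405850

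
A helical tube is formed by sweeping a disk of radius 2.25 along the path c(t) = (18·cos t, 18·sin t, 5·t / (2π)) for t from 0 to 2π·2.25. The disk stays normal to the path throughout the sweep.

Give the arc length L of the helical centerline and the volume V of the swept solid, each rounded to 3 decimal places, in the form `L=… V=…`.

L=254.718 V=4051.108

2πR = 2π·18 = 113.097336
per-turn = √(113.097336² + 5²) = √(12791.0073 + 25) = √12816.0073 = 113.207806
L = 2.25 × 113.207806 = 254.717563
V = π·2.25² × L = 15.904313 × 254.717563 = 4051.107802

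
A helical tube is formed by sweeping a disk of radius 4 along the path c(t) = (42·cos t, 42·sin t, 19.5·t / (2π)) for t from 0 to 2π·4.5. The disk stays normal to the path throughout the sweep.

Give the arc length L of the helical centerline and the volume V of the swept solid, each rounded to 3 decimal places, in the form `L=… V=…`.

L=1190.760 V=59854.110

2πR = 2π·42 = 263.893783
per-turn = √(263.893783² + 19.5²) = √(69639.9287 + 380.25) = √70020.1787 = 264.613262
L = 4.5 × 264.613262 = 1190.759681
V = π·4² × L = 50.265482 × 1190.759681 = 59854.109853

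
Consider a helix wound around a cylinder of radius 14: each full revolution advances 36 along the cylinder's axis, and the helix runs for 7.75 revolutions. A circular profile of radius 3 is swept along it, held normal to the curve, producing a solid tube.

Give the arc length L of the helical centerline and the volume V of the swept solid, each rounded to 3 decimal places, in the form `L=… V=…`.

2πR = 2π·14 = 87.964594
per-turn = √(87.964594² + 36²) = √(7737.7699 + 1296) = √9033.7699 = 95.046146
L = 7.75 × 95.046146 = 736.607631
V = π·3² × L = 28.274334 × 736.607631 = 20827.090091

L=736.608 V=20827.090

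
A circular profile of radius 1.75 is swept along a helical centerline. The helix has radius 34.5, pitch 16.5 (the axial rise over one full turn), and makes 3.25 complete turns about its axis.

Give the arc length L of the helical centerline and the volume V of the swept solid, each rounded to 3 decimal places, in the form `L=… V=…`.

2πR = 2π·34.5 = 216.769893
per-turn = √(216.769893² + 16.5²) = √(46989.1866 + 272.25) = √47261.4366 = 217.396956
L = 3.25 × 217.396956 = 706.540108
V = π·1.75² × L = 9.621128 × 706.540108 = 6797.712460

L=706.540 V=6797.712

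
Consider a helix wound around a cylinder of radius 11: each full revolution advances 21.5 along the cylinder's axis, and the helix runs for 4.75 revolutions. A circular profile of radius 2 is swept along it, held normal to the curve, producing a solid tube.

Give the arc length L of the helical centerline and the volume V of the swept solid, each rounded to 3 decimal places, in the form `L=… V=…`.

2πR = 2π·11 = 69.115038
per-turn = √(69.115038² + 21.5²) = √(4776.8885 + 462.25) = √5239.1385 = 72.381894
L = 4.75 × 72.381894 = 343.813995
V = π·2² × L = 12.566371 × 343.813995 = 4320.494082

L=343.814 V=4320.494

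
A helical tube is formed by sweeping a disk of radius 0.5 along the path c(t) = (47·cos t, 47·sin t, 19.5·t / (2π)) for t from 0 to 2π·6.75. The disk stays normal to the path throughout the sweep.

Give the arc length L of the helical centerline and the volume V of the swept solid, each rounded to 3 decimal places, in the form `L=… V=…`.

L=1997.682 V=1568.975

2πR = 2π·47 = 295.309709
per-turn = √(295.309709² + 19.5²) = √(87207.8245 + 380.25) = √87588.0745 = 295.952825
L = 6.75 × 295.952825 = 1997.681567
V = π·0.5² × L = 0.785398 × 1997.681567 = 1568.975434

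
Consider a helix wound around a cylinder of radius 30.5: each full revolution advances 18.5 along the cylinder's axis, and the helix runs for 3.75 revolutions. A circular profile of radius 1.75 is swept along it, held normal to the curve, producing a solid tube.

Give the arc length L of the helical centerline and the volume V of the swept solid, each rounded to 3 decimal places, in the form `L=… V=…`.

L=721.980 V=6946.263

2πR = 2π·30.5 = 191.637152
per-turn = √(191.637152² + 18.5²) = √(36724.7980 + 342.25) = √37067.0480 = 192.528045
L = 3.75 × 192.528045 = 721.980167
V = π·1.75² × L = 9.621128 × 721.980167 = 6946.263245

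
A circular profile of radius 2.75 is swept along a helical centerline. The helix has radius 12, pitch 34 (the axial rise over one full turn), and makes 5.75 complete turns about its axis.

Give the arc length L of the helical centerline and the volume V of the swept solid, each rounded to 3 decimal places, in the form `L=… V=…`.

2πR = 2π·12 = 75.398224
per-turn = √(75.398224² + 34²) = √(5684.8921 + 1156) = √6840.8921 = 82.709686
L = 5.75 × 82.709686 = 475.580694
V = π·2.75² × L = 23.758294 × 475.580694 = 11298.986152

L=475.581 V=11298.986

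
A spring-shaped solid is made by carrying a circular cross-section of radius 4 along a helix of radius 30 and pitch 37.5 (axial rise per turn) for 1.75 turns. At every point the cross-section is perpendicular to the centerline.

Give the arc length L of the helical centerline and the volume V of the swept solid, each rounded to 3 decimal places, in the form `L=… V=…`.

L=336.332 V=16905.876

2πR = 2π·30 = 188.495559
per-turn = √(188.495559² + 37.5²) = √(35530.5758 + 1406.25) = √36936.8258 = 192.189557
L = 1.75 × 192.189557 = 336.331725
V = π·4² × L = 50.265482 × 336.331725 = 16905.876416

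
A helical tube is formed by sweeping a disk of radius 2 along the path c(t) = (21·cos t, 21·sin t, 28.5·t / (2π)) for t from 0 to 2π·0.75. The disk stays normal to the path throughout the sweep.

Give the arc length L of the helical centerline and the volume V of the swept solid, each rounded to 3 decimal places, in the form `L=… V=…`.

L=101.242 V=1272.248

2πR = 2π·21 = 131.946891
per-turn = √(131.946891² + 28.5²) = √(17409.9822 + 812.25) = √18222.2322 = 134.989748
L = 0.75 × 134.989748 = 101.242311
V = π·2² × L = 12.566371 × 101.242311 = 1272.248405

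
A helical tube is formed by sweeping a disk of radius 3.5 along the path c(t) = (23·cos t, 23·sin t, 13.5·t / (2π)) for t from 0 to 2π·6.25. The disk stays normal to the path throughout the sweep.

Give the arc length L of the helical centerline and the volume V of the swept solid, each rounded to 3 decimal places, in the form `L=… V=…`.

L=907.140 V=34910.852

2πR = 2π·23 = 144.513262
per-turn = √(144.513262² + 13.5²) = √(20884.0829 + 182.25) = √21066.3329 = 145.142457
L = 6.25 × 145.142457 = 907.140358
V = π·3.5² × L = 38.484510 × 907.140358 = 34910.852191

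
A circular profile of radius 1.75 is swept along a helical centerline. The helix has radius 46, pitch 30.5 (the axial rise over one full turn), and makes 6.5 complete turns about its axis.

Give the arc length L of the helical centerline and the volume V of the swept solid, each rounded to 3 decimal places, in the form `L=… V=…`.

L=1889.104 V=18175.308

2πR = 2π·46 = 289.026524
per-turn = √(289.026524² + 30.5²) = √(83536.3317 + 930.25) = √84466.5817 = 290.631350
L = 6.5 × 290.631350 = 1889.103776
V = π·1.75² × L = 9.621128 × 1889.103776 = 18175.308288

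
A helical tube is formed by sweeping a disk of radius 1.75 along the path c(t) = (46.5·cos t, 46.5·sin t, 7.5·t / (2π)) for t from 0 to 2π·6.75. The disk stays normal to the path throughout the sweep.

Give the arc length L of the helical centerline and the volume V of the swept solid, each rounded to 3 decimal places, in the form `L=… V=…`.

2πR = 2π·46.5 = 292.168117
per-turn = √(292.168117² + 7.5²) = √(85362.2085 + 56.25) = √85418.4585 = 292.264364
L = 6.75 × 292.264364 = 1972.784457
V = π·1.75² × L = 9.621128 × 1972.784457 = 18980.410794

L=1972.784 V=18980.411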